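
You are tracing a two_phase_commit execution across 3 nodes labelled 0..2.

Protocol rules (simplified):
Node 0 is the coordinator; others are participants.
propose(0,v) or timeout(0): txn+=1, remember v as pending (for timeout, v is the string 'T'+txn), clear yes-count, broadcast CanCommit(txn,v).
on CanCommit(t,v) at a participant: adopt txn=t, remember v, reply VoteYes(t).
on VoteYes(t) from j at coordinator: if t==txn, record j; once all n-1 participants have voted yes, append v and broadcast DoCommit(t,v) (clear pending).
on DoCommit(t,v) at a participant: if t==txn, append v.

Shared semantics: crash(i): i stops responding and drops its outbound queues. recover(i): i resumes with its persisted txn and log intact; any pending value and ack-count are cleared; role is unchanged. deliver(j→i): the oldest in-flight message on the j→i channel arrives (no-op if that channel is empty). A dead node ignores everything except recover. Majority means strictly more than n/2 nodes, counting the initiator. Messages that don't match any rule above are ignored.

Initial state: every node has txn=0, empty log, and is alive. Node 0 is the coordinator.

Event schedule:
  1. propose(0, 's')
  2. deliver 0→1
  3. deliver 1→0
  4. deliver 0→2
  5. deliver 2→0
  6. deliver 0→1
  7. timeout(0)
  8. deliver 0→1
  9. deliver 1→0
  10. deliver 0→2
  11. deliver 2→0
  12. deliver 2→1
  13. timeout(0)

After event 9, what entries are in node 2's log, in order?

empty

[1] propose(0,'s') → N0(coor t1 [-])
[2] deliver 0→1 → N1(part t1 [-])
[3] deliver 1→0 → ∅
[4] deliver 0→2 → N2(part t1 [-])
[5] deliver 2→0 → N0(coor t1 [s])
[6] deliver 0→1 → N1(part t1 [s])
[7] timeout(0) → N0(coor t2 [s])
[8] deliver 0→1 → N1(part t2 [s])
[9] deliver 1→0 → ∅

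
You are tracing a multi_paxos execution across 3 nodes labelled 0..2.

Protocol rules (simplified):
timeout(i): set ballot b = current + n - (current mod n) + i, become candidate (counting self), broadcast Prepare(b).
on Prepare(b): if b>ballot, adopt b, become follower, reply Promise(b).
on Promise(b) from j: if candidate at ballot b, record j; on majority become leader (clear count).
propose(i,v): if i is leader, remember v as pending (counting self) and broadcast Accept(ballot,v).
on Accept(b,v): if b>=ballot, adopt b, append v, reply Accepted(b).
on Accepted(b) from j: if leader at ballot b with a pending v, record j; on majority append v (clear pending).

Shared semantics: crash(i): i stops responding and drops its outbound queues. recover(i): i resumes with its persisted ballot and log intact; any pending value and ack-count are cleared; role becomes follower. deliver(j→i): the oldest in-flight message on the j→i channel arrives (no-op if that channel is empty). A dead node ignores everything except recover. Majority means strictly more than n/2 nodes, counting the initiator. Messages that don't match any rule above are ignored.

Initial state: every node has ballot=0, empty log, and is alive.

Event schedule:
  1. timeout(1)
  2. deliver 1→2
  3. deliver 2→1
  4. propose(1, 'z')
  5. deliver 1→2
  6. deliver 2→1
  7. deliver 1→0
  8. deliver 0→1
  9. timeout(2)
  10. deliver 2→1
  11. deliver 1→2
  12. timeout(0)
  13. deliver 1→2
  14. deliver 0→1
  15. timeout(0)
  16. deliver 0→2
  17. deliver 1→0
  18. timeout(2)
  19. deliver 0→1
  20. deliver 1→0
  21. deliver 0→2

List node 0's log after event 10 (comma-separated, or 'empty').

empty

e1 timeout(1): 1[cand,b=4,-]
e2 deliver 1→2: 2[foll,b=4,-]
e3 deliver 2→1: 1[lead,b=4,-]
e4 propose(1,'z'): ·
e5 deliver 1→2: 2[foll,b=4,z]
e6 deliver 2→1: 1[lead,b=4,z]
e7 deliver 1→0: 0[foll,b=4,-]
e8 deliver 0→1: ·
e9 timeout(2): 2[cand,b=8,z]
e10 deliver 2→1: 1[foll,b=8,z]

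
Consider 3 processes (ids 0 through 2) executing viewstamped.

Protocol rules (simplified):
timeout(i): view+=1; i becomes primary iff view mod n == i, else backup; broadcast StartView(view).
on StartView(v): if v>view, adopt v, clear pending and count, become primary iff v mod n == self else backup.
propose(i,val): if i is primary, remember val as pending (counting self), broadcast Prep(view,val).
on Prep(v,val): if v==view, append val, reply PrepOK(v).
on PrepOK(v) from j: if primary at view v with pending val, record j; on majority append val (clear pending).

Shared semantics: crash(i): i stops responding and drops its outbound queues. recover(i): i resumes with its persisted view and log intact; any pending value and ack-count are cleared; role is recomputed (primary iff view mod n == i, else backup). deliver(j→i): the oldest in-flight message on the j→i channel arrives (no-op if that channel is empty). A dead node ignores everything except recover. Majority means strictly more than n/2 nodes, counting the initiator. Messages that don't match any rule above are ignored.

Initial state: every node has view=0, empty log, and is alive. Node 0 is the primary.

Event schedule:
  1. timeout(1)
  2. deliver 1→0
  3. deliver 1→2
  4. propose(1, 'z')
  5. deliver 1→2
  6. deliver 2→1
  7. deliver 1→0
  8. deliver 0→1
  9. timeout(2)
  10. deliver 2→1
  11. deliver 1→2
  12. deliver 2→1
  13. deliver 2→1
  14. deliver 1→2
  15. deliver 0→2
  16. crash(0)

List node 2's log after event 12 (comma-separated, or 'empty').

1. timeout(1):  <1:prim v1 ->
2. deliver 1→0:  <0:back v1 ->
3. deliver 1→2:  <2:back v1 ->
4. propose(1,'z'):  nop
5. deliver 1→2:  <2:back v1 z>
6. deliver 2→1:  <1:prim v1 z>
7. deliver 1→0:  <0:back v1 z>
8. deliver 0→1:  nop
9. timeout(2):  <2:prim v2 z>
10. deliver 2→1:  <1:back v2 z>
11. deliver 1→2:  nop
12. deliver 2→1:  nop

z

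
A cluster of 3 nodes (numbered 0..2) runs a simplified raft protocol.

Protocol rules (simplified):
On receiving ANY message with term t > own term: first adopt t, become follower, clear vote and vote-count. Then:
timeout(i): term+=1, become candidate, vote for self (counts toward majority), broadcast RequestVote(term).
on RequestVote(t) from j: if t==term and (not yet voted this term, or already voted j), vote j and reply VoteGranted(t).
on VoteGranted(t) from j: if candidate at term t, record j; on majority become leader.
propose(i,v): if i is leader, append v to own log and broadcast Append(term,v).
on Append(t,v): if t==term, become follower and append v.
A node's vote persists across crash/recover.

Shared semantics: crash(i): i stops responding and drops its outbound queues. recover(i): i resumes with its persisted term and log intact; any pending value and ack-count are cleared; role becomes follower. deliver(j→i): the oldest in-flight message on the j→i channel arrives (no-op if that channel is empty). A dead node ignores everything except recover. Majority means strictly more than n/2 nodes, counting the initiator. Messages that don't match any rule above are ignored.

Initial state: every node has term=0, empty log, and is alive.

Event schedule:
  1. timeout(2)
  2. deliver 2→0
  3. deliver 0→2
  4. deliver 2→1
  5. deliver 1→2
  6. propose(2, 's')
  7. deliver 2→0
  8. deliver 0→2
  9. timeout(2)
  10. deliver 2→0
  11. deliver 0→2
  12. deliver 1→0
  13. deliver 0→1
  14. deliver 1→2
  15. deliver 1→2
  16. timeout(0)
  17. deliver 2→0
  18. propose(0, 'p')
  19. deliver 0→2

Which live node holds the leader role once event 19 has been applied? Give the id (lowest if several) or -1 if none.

after 1 — timeout(2): n2:cand/t1/[-]
after 2 — deliver 2→0: n0:foll/t1/[-]
after 3 — deliver 0→2: n2:lead/t1/[-]
after 4 — deliver 2→1: n1:foll/t1/[-]
after 5 — deliver 1→2: ·
after 6 — propose(2,'s'): n2:lead/t1/[s]
after 7 — deliver 2→0: n0:foll/t1/[s]
after 8 — deliver 0→2: ·
after 9 — timeout(2): n2:cand/t2/[s]
after 10 — deliver 2→0: n0:foll/t2/[s]
after 11 — deliver 0→2: n2:lead/t2/[s]
after 12 — deliver 1→0: ·
after 13 — deliver 0→1: ·
after 14 — deliver 1→2: ·
after 15 — deliver 1→2: ·
after 16 — timeout(0): n0:cand/t3/[s]
after 17 — deliver 2→0: ·
after 18 — propose(0,'p'): ·
after 19 — deliver 0→2: n2:foll/t3/[s]

-1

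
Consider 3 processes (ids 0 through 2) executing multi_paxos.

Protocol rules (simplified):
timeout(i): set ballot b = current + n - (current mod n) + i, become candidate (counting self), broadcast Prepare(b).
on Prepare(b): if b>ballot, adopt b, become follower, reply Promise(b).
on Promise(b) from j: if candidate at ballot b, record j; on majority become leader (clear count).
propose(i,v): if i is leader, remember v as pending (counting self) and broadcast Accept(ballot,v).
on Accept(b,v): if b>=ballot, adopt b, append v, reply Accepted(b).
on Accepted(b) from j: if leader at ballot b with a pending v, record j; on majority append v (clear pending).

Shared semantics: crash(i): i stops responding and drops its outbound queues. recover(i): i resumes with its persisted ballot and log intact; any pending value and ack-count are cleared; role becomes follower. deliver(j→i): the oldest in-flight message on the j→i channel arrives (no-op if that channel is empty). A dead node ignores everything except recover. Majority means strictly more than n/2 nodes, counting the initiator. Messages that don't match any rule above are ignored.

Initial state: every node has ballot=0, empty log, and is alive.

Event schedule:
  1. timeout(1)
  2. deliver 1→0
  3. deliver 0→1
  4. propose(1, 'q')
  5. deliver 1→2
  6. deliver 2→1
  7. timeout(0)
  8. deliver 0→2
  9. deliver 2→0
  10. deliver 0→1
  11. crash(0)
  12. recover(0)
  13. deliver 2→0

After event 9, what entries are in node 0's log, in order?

[1] timeout(1) → N1(cand b4 [-])
[2] deliver 1→0 → N0(foll b4 [-])
[3] deliver 0→1 → N1(lead b4 [-])
[4] propose(1,'q') → ∅
[5] deliver 1→2 → N2(foll b4 [-])
[6] deliver 2→1 → ∅
[7] timeout(0) → N0(cand b6 [-])
[8] deliver 0→2 → N2(foll b6 [-])
[9] deliver 2→0 → N0(lead b6 [-])

empty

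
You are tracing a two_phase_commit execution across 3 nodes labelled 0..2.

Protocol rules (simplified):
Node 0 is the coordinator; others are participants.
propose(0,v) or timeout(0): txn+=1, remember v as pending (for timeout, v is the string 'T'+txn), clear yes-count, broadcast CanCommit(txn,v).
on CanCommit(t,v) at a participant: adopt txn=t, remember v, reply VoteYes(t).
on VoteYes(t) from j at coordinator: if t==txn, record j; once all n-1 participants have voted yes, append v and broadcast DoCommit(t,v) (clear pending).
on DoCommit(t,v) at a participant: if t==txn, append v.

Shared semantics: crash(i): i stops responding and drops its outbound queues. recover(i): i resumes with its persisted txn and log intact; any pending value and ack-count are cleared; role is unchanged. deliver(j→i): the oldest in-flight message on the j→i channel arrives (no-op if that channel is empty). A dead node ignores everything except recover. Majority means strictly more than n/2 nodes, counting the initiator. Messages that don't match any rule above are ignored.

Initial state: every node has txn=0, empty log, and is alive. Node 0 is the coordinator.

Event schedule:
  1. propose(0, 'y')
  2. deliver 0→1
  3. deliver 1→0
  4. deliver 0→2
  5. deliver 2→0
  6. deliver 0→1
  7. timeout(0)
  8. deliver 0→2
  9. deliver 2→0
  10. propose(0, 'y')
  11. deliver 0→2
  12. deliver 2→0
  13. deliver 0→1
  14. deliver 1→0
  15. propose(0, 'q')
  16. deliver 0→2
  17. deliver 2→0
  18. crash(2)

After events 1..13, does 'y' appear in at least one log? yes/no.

yes

e1 propose(0,'y'): 0[coor,t=1,-]
e2 deliver 0→1: 1[part,t=1,-]
e3 deliver 1→0: ·
e4 deliver 0→2: 2[part,t=1,-]
e5 deliver 2→0: 0[coor,t=1,y]
e6 deliver 0→1: 1[part,t=1,y]
e7 timeout(0): 0[coor,t=2,y]
e8 deliver 0→2: 2[part,t=1,y]
e9 deliver 2→0: ·
e10 propose(0,'y'): 0[coor,t=3,y]
e11 deliver 0→2: 2[part,t=2,y]
e12 deliver 2→0: ·
e13 deliver 0→1: 1[part,t=2,y]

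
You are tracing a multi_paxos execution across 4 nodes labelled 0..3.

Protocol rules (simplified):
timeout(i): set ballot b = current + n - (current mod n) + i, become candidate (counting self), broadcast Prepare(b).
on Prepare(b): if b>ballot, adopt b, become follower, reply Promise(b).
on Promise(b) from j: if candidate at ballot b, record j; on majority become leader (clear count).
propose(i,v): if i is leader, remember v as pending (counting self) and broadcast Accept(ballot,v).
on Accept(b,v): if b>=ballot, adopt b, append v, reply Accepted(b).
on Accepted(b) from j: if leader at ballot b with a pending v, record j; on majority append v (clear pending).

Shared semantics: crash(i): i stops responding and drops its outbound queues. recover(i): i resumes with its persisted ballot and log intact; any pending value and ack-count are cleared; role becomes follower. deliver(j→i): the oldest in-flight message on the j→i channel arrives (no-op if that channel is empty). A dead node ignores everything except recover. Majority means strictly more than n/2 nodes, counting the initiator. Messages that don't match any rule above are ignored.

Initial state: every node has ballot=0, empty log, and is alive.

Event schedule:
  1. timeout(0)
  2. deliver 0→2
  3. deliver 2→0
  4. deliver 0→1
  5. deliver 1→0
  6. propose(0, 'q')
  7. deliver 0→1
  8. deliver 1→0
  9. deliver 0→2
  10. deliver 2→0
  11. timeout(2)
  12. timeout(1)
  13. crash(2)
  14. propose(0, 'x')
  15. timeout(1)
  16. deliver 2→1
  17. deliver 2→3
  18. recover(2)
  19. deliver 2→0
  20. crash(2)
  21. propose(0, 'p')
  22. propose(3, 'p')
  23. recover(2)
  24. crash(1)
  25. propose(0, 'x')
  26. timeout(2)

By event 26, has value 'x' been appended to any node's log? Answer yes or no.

no

step 1 timeout(0): 0={cand,b=4,log=-}
step 2 deliver 0→2: 2={foll,b=4,log=-}
step 3 deliver 2→0: —
step 4 deliver 0→1: 1={foll,b=4,log=-}
step 5 deliver 1→0: 0={lead,b=4,log=-}
step 6 propose(0,'q'): —
step 7 deliver 0→1: 1={foll,b=4,log=q}
step 8 deliver 1→0: —
step 9 deliver 0→2: 2={foll,b=4,log=q}
step 10 deliver 2→0: 0={lead,b=4,log=q}
step 11 timeout(2): 2={cand,b=10,log=q}
step 12 timeout(1): 1={cand,b=9,log=q}
step 13 crash(2): 2={✗cand,b=10,log=q}
step 14 propose(0,'x'): —
step 15 timeout(1): 1={cand,b=13,log=q}
step 16 deliver 2→1: —
step 17 deliver 2→3: —
step 18 recover(2): 2={foll,b=10,log=q}
step 19 deliver 2→0: —
step 20 crash(2): 2={✗foll,b=10,log=q}
step 21 propose(0,'p'): —
step 22 propose(3,'p'): —
step 23 recover(2): 2={foll,b=10,log=q}
step 24 crash(1): 1={✗cand,b=13,log=q}
step 25 propose(0,'x'): —
step 26 timeout(2): 2={cand,b=14,log=q}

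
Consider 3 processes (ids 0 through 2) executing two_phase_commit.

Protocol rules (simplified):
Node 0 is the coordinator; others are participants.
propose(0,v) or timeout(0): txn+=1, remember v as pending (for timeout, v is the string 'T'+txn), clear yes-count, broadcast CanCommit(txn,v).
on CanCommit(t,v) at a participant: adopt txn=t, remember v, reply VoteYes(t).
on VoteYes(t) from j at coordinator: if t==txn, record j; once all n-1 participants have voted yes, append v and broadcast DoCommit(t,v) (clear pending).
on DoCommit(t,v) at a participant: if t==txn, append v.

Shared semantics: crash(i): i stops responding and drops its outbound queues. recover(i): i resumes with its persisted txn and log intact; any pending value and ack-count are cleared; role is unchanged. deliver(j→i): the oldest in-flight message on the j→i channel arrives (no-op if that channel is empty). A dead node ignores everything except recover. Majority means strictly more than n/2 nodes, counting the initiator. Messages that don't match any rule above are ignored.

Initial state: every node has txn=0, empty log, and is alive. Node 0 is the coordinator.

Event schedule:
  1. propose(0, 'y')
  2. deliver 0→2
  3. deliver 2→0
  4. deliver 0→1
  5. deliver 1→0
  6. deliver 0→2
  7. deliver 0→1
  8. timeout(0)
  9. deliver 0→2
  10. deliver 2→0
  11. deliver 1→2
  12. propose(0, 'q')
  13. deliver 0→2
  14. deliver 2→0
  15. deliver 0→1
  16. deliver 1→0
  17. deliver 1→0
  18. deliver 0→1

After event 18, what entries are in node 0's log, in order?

y

[1] propose(0,'y') → N0(coor t1 [-])
[2] deliver 0→2 → N2(part t1 [-])
[3] deliver 2→0 → ∅
[4] deliver 0→1 → N1(part t1 [-])
[5] deliver 1→0 → N0(coor t1 [y])
[6] deliver 0→2 → N2(part t1 [y])
[7] deliver 0→1 → N1(part t1 [y])
[8] timeout(0) → N0(coor t2 [y])
[9] deliver 0→2 → N2(part t2 [y])
[10] deliver 2→0 → ∅
[11] deliver 1→2 → ∅
[12] propose(0,'q') → N0(coor t3 [y])
[13] deliver 0→2 → N2(part t3 [y])
[14] deliver 2→0 → ∅
[15] deliver 0→1 → N1(part t2 [y])
[16] deliver 1→0 → ∅
[17] deliver 1→0 → ∅
[18] deliver 0→1 → N1(part t3 [y])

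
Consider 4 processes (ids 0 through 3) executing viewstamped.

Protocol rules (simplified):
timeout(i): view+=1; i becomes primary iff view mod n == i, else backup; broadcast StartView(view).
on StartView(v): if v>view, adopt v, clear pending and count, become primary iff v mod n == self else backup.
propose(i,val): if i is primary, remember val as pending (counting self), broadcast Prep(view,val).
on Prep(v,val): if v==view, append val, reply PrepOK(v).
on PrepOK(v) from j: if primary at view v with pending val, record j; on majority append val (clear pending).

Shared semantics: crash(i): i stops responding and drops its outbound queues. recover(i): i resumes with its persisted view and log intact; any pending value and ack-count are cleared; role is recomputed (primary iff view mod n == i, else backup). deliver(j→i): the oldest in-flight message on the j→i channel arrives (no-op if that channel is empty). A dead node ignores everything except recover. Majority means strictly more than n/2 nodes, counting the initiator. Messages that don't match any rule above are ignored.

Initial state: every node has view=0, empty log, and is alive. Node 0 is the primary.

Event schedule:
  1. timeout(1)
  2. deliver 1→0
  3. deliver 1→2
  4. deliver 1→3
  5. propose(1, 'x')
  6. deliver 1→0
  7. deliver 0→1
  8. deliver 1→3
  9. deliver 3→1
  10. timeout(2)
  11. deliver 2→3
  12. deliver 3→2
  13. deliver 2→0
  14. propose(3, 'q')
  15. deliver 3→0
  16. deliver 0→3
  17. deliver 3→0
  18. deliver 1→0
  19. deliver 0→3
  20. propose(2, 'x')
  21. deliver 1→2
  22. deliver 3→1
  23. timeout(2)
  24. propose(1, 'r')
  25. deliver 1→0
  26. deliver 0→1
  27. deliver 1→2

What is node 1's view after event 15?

1

step 1 timeout(1): 1={prim,v=1,log=-}
step 2 deliver 1→0: 0={back,v=1,log=-}
step 3 deliver 1→2: 2={back,v=1,log=-}
step 4 deliver 1→3: 3={back,v=1,log=-}
step 5 propose(1,'x'): —
step 6 deliver 1→0: 0={back,v=1,log=x}
step 7 deliver 0→1: —
step 8 deliver 1→3: 3={back,v=1,log=x}
step 9 deliver 3→1: 1={prim,v=1,log=x}
step 10 timeout(2): 2={prim,v=2,log=-}
step 11 deliver 2→3: 3={back,v=2,log=x}
step 12 deliver 3→2: —
step 13 deliver 2→0: 0={back,v=2,log=x}
step 14 propose(3,'q'): —
step 15 deliver 3→0: —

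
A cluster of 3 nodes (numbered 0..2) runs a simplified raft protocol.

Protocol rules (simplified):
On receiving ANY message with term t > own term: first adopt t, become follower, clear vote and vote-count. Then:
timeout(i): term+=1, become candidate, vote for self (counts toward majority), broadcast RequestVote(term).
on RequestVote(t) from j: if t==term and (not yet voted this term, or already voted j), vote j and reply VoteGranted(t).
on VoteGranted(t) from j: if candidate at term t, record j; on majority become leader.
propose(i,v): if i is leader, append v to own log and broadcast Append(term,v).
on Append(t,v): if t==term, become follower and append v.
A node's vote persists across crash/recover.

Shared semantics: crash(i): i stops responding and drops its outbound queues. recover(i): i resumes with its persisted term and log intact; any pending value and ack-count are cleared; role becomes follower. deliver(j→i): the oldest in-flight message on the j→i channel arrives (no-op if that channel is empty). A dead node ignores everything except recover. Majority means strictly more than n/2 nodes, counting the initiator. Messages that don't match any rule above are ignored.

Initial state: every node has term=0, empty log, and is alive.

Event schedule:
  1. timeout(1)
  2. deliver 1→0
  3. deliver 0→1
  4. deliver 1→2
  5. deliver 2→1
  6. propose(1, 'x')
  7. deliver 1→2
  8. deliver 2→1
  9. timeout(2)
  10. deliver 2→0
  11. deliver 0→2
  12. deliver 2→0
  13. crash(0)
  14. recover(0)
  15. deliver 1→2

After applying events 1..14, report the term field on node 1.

after 1 — timeout(1): n1:cand/t1/[-]
after 2 — deliver 1→0: n0:foll/t1/[-]
after 3 — deliver 0→1: n1:lead/t1/[-]
after 4 — deliver 1→2: n2:foll/t1/[-]
after 5 — deliver 2→1: ·
after 6 — propose(1,'x'): n1:lead/t1/[x]
after 7 — deliver 1→2: n2:foll/t1/[x]
after 8 — deliver 2→1: ·
after 9 — timeout(2): n2:cand/t2/[x]
after 10 — deliver 2→0: n0:foll/t2/[-]
after 11 — deliver 0→2: n2:lead/t2/[x]
after 12 — deliver 2→0: ·
after 13 — crash(0): n0:✗foll/t2/[-]
after 14 — recover(0): n0:foll/t2/[-]

1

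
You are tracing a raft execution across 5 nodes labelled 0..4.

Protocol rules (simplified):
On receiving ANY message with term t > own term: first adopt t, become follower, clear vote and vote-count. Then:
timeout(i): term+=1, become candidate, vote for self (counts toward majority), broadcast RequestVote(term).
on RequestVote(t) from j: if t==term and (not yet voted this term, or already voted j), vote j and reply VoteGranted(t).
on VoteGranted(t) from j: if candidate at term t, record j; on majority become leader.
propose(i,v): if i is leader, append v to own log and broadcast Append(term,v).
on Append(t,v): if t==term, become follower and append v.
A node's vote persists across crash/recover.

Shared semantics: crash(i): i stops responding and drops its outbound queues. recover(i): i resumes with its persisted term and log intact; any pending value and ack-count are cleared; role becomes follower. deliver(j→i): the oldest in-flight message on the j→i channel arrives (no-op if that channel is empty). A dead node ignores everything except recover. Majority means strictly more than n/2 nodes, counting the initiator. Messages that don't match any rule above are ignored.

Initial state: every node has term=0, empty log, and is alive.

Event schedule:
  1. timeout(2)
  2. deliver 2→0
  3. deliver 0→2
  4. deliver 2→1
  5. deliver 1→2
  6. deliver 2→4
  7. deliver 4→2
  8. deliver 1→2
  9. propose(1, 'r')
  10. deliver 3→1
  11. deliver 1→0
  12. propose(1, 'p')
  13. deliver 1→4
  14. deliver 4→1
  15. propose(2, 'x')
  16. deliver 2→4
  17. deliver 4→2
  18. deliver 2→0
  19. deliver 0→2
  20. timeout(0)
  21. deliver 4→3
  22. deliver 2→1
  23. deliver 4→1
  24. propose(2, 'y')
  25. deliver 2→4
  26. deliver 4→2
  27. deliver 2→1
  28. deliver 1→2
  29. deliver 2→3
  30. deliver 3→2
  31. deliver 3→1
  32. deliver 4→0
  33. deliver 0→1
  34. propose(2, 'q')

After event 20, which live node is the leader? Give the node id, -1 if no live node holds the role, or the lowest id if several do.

2

after 1 — timeout(2): n2:cand/t1/[-]
after 2 — deliver 2→0: n0:foll/t1/[-]
after 3 — deliver 0→2: ·
after 4 — deliver 2→1: n1:foll/t1/[-]
after 5 — deliver 1→2: n2:lead/t1/[-]
after 6 — deliver 2→4: n4:foll/t1/[-]
after 7 — deliver 4→2: ·
after 8 — deliver 1→2: ·
after 9 — propose(1,'r'): ·
after 10 — deliver 3→1: ·
after 11 — deliver 1→0: ·
after 12 — propose(1,'p'): ·
after 13 — deliver 1→4: ·
after 14 — deliver 4→1: ·
after 15 — propose(2,'x'): n2:lead/t1/[x]
after 16 — deliver 2→4: n4:foll/t1/[x]
after 17 — deliver 4→2: ·
after 18 — deliver 2→0: n0:foll/t1/[x]
after 19 — deliver 0→2: ·
after 20 — timeout(0): n0:cand/t2/[x]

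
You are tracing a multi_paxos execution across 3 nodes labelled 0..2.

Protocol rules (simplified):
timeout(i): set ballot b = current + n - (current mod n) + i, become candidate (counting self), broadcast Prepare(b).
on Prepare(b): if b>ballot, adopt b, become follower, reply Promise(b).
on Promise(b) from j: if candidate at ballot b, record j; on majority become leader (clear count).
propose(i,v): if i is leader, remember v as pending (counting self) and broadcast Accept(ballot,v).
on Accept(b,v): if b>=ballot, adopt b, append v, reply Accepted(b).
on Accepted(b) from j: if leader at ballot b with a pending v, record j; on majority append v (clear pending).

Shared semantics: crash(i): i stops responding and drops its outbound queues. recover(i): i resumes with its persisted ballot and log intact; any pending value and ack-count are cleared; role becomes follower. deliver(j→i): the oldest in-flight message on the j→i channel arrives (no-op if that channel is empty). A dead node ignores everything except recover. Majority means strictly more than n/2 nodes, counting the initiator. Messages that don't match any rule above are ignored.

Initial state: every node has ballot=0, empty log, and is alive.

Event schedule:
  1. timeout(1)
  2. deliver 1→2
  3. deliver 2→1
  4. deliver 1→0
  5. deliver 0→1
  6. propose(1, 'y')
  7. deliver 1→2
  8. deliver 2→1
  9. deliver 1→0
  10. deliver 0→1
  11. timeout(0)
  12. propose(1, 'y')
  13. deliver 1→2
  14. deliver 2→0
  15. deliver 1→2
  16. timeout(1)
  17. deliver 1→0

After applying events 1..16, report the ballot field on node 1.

after 1 — timeout(1): n1:cand/b4/[-]
after 2 — deliver 1→2: n2:foll/b4/[-]
after 3 — deliver 2→1: n1:lead/b4/[-]
after 4 — deliver 1→0: n0:foll/b4/[-]
after 5 — deliver 0→1: ·
after 6 — propose(1,'y'): ·
after 7 — deliver 1→2: n2:foll/b4/[y]
after 8 — deliver 2→1: n1:lead/b4/[y]
after 9 — deliver 1→0: n0:foll/b4/[y]
after 10 — deliver 0→1: ·
after 11 — timeout(0): n0:cand/b6/[y]
after 12 — propose(1,'y'): ·
after 13 — deliver 1→2: n2:foll/b4/[y,y]
after 14 — deliver 2→0: ·
after 15 — deliver 1→2: ·
after 16 — timeout(1): n1:cand/b7/[y]

7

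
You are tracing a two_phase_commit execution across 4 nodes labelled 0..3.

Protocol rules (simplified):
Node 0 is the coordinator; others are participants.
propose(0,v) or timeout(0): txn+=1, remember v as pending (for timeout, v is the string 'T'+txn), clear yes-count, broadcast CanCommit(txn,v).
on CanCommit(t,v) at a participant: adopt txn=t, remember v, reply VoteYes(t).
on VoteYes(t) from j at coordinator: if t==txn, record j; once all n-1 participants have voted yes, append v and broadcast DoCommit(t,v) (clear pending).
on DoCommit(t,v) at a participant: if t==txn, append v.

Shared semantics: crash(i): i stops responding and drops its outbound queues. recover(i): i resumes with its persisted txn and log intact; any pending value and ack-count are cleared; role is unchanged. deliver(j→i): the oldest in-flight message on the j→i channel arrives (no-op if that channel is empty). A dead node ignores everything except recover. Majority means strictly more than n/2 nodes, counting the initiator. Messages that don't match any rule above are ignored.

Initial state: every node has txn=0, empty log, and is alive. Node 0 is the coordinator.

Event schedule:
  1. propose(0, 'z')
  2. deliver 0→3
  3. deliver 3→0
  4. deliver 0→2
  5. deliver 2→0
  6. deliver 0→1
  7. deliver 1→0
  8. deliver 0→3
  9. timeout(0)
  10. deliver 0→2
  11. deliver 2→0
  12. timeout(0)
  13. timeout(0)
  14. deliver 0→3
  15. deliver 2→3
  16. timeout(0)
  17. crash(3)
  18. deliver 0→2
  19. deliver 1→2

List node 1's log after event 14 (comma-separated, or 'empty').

empty

e1 propose(0,'z'): 0[coor,t=1,-]
e2 deliver 0→3: 3[part,t=1,-]
e3 deliver 3→0: ·
e4 deliver 0→2: 2[part,t=1,-]
e5 deliver 2→0: ·
e6 deliver 0→1: 1[part,t=1,-]
e7 deliver 1→0: 0[coor,t=1,z]
e8 deliver 0→3: 3[part,t=1,z]
e9 timeout(0): 0[coor,t=2,z]
e10 deliver 0→2: 2[part,t=1,z]
e11 deliver 2→0: ·
e12 timeout(0): 0[coor,t=3,z]
e13 timeout(0): 0[coor,t=4,z]
e14 deliver 0→3: 3[part,t=2,z]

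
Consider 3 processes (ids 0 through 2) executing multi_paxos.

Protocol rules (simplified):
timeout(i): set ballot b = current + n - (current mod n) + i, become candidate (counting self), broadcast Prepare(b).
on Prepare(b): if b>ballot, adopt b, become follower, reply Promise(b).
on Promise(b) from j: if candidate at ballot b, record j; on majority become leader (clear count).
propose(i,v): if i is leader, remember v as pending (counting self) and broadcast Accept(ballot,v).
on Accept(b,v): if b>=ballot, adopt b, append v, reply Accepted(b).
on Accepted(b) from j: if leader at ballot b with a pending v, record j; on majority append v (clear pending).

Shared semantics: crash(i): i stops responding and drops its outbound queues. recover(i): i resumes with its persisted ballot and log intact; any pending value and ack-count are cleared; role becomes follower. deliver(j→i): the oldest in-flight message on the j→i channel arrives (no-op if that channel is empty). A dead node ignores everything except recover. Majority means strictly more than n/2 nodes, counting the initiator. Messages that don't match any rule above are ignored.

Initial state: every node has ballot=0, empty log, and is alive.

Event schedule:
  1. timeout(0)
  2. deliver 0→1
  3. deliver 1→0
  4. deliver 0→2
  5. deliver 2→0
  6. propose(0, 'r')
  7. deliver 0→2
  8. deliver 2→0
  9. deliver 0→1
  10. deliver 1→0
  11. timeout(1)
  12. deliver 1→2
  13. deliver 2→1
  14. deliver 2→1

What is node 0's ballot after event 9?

e1 timeout(0): 0[cand,b=3,-]
e2 deliver 0→1: 1[foll,b=3,-]
e3 deliver 1→0: 0[lead,b=3,-]
e4 deliver 0→2: 2[foll,b=3,-]
e5 deliver 2→0: ·
e6 propose(0,'r'): ·
e7 deliver 0→2: 2[foll,b=3,r]
e8 deliver 2→0: 0[lead,b=3,r]
e9 deliver 0→1: 1[foll,b=3,r]

3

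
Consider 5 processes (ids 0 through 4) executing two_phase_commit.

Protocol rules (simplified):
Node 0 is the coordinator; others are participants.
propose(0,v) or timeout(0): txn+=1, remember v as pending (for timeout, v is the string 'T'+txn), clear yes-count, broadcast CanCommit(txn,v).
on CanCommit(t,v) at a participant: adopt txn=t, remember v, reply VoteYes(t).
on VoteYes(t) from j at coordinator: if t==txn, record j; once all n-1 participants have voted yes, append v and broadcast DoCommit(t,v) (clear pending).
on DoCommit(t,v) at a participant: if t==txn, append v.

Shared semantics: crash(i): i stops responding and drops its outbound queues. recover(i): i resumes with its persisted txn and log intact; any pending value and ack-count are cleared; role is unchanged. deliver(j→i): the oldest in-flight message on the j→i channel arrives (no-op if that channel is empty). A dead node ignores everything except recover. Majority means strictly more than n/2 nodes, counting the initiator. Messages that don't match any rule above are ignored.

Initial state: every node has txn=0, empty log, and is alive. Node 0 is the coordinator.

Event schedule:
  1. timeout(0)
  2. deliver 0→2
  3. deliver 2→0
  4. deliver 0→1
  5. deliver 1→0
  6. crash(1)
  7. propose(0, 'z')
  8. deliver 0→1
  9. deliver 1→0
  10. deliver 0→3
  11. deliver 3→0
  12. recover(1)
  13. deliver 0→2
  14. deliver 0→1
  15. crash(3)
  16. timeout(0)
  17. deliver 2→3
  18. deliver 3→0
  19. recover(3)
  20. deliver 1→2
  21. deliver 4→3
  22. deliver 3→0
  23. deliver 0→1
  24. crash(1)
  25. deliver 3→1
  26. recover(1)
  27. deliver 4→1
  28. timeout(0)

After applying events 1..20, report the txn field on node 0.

3

step 1 timeout(0): 0={coor,t=1,log=-}
step 2 deliver 0→2: 2={part,t=1,log=-}
step 3 deliver 2→0: —
step 4 deliver 0→1: 1={part,t=1,log=-}
step 5 deliver 1→0: —
step 6 crash(1): 1={✗part,t=1,log=-}
step 7 propose(0,'z'): 0={coor,t=2,log=-}
step 8 deliver 0→1: —
step 9 deliver 1→0: —
step 10 deliver 0→3: 3={part,t=1,log=-}
step 11 deliver 3→0: —
step 12 recover(1): 1={part,t=1,log=-}
step 13 deliver 0→2: 2={part,t=2,log=-}
step 14 deliver 0→1: 1={part,t=2,log=-}
step 15 crash(3): 3={✗part,t=1,log=-}
step 16 timeout(0): 0={coor,t=3,log=-}
step 17 deliver 2→3: —
step 18 deliver 3→0: —
step 19 recover(3): 3={part,t=1,log=-}
step 20 deliver 1→2: —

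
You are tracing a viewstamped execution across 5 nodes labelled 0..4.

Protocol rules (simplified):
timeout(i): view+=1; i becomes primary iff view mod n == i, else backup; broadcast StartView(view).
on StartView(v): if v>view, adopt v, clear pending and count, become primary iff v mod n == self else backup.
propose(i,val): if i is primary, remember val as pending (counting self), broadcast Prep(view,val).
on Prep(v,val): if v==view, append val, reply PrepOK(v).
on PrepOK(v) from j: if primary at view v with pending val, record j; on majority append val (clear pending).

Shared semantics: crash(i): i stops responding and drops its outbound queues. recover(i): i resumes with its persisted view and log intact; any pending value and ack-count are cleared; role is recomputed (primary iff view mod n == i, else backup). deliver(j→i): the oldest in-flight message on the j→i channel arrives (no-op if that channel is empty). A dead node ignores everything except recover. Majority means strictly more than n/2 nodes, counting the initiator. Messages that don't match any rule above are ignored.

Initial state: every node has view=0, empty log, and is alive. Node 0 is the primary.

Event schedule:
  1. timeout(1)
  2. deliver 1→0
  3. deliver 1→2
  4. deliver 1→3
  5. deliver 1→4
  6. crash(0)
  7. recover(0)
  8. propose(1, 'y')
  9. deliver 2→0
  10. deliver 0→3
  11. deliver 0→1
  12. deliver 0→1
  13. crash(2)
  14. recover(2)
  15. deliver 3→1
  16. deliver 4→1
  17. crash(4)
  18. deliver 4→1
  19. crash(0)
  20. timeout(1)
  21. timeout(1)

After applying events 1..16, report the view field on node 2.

1. timeout(1):  <1:prim v1 ->
2. deliver 1→0:  <0:back v1 ->
3. deliver 1→2:  <2:back v1 ->
4. deliver 1→3:  <3:back v1 ->
5. deliver 1→4:  <4:back v1 ->
6. crash(0):  <0:✗back v1 ->
7. recover(0):  <0:back v1 ->
8. propose(1,'y'):  nop
9. deliver 2→0:  nop
10. deliver 0→3:  nop
11. deliver 0→1:  nop
12. deliver 0→1:  nop
13. crash(2):  <2:✗back v1 ->
14. recover(2):  <2:back v1 ->
15. deliver 3→1:  nop
16. deliver 4→1:  nop

1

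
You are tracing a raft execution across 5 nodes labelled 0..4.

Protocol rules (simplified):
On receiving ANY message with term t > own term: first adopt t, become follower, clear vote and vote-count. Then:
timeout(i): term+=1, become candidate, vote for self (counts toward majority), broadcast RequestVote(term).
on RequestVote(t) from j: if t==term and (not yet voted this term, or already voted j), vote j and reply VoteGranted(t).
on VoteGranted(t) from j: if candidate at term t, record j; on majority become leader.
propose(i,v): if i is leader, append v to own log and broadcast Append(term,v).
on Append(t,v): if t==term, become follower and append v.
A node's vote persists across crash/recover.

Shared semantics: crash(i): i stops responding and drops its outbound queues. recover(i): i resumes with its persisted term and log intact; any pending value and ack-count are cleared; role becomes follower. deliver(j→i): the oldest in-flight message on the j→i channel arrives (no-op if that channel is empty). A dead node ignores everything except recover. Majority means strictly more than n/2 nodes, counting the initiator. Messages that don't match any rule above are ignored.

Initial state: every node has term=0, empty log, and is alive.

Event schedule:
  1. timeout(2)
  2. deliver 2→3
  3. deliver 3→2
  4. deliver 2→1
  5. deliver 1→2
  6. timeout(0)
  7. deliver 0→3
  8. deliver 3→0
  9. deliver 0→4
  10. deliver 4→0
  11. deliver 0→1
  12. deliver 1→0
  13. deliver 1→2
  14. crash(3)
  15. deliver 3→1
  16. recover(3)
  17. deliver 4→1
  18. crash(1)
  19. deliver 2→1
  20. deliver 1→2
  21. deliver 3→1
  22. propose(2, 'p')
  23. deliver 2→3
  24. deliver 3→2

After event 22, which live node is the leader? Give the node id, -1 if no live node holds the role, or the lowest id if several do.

[1] timeout(2) → N2(cand t1 [-])
[2] deliver 2→3 → N3(foll t1 [-])
[3] deliver 3→2 → ∅
[4] deliver 2→1 → N1(foll t1 [-])
[5] deliver 1→2 → N2(lead t1 [-])
[6] timeout(0) → N0(cand t1 [-])
[7] deliver 0→3 → ∅
[8] deliver 3→0 → ∅
[9] deliver 0→4 → N4(foll t1 [-])
[10] deliver 4→0 → ∅
[11] deliver 0→1 → ∅
[12] deliver 1→0 → ∅
[13] deliver 1→2 → ∅
[14] crash(3) → N3(✗foll t1 [-])
[15] deliver 3→1 → ∅
[16] recover(3) → N3(foll t1 [-])
[17] deliver 4→1 → ∅
[18] crash(1) → N1(✗foll t1 [-])
[19] deliver 2→1 → ∅
[20] deliver 1→2 → ∅
[21] deliver 3→1 → ∅
[22] propose(2,'p') → N2(lead t1 [p])

2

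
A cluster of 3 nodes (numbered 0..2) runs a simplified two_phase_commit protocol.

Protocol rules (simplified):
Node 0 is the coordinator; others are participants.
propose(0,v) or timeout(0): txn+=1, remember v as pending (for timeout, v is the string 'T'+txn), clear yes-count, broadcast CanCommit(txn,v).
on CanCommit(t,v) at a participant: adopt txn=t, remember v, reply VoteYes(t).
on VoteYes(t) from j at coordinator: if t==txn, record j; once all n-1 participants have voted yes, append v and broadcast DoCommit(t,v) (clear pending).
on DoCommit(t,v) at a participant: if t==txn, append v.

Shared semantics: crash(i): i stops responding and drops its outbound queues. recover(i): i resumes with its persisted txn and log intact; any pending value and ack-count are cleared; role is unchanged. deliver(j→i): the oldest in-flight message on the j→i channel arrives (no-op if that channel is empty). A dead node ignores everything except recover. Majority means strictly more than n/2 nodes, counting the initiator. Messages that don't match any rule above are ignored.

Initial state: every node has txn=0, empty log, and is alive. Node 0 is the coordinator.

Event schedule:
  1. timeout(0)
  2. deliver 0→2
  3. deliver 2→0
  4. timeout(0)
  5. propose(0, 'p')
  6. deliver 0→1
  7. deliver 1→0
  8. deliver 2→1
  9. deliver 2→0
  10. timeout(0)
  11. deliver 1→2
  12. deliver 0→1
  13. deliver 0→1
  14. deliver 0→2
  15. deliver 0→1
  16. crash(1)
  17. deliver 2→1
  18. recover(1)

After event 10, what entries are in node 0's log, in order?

empty

after 1 — timeout(0): n0:coor/t1/[-]
after 2 — deliver 0→2: n2:part/t1/[-]
after 3 — deliver 2→0: ·
after 4 — timeout(0): n0:coor/t2/[-]
after 5 — propose(0,'p'): n0:coor/t3/[-]
after 6 — deliver 0→1: n1:part/t1/[-]
after 7 — deliver 1→0: ·
after 8 — deliver 2→1: ·
after 9 — deliver 2→0: ·
after 10 — timeout(0): n0:coor/t4/[-]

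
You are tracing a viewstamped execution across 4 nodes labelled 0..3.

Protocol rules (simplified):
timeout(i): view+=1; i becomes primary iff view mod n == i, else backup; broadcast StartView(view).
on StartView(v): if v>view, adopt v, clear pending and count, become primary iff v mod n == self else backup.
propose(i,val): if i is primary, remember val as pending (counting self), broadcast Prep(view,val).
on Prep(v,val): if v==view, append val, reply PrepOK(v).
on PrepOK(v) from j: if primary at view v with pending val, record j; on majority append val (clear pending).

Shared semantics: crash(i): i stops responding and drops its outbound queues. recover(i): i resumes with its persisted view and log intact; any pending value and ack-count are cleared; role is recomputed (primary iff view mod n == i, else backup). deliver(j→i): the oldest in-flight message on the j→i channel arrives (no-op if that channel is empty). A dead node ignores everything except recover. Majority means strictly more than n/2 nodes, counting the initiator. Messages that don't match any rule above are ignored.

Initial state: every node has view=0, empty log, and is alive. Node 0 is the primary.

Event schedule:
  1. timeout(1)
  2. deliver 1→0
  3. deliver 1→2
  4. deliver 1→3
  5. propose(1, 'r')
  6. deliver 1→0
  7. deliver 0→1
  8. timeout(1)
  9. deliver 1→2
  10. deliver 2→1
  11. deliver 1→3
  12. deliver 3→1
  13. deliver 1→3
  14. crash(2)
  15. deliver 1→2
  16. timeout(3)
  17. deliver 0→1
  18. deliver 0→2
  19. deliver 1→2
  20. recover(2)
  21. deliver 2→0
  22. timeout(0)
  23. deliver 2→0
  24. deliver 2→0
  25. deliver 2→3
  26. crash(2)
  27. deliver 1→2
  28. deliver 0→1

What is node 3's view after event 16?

after 1 — timeout(1): n1:prim/v1/[-]
after 2 — deliver 1→0: n0:back/v1/[-]
after 3 — deliver 1→2: n2:back/v1/[-]
after 4 — deliver 1→3: n3:back/v1/[-]
after 5 — propose(1,'r'): ·
after 6 — deliver 1→0: n0:back/v1/[r]
after 7 — deliver 0→1: ·
after 8 — timeout(1): n1:back/v2/[-]
after 9 — deliver 1→2: n2:back/v1/[r]
after 10 — deliver 2→1: ·
after 11 — deliver 1→3: n3:back/v1/[r]
after 12 — deliver 3→1: ·
after 13 — deliver 1→3: n3:back/v2/[r]
after 14 — crash(2): n2:✗back/v1/[r]
after 15 — deliver 1→2: ·
after 16 — timeout(3): n3:prim/v3/[r]

3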